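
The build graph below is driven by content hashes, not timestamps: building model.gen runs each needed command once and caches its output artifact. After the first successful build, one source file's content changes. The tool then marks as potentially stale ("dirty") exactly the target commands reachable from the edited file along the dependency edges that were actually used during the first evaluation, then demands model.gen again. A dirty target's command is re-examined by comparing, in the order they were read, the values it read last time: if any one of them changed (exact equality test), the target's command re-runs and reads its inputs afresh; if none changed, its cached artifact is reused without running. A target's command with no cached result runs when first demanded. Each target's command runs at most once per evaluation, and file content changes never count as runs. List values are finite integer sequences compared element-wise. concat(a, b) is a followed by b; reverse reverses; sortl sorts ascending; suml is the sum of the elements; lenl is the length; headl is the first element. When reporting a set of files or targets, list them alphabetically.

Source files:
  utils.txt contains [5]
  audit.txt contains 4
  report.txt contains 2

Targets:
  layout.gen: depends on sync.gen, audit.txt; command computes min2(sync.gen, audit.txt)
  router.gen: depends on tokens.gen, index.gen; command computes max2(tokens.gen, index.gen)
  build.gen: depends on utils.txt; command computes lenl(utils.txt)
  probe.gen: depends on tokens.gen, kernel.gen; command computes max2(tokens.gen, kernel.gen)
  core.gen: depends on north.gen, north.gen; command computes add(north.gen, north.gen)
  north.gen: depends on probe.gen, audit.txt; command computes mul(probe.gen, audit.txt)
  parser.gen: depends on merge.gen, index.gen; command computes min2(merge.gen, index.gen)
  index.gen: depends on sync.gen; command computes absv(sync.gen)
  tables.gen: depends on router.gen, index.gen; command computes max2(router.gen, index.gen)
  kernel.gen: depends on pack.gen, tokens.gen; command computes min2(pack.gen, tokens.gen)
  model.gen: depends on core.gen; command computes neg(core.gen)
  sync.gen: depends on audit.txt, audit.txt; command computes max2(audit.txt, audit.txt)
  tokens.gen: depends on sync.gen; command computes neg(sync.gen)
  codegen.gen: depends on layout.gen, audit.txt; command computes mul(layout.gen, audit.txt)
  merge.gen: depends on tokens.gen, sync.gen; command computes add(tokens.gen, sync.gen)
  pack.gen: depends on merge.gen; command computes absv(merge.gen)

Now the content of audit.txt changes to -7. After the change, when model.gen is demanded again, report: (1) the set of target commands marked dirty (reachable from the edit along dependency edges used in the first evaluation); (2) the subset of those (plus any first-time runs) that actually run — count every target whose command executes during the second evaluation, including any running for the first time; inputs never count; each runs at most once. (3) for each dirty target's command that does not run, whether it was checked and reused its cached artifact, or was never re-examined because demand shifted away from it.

Dirty set: core.gen, kernel.gen, merge.gen, model.gen, north.gen, pack.gen, probe.gen, sync.gen, tokens.gen.
Run set: core.gen, kernel.gen, merge.gen, model.gen, north.gen, probe.gen, sync.gen, tokens.gen (8 run).
Re-examined without running (cache reused): pack.gen.
The important point: at pack.gen every value read last time is unchanged, so the dirty flag clears without a run.

Initial pass — values computed on the first demand:
  sync.gen = max2(4, 4) = 4
  tokens.gen = neg(4) = -4
  merge.gen = add(-4, 4) = 0
  pack.gen = absv(0) = 0
  kernel.gen = min2(0, -4) = -4
  probe.gen = max2(-4, -4) = -4
  north.gen = mul(-4, 4) = -16
  core.gen = add(-16, -16) = -32
  model.gen = neg(-32) = 32

Second demand — change propagation:
  sync.gen: re-runs because audit.txt 4->-7; audit.txt 4->-7; new result -7.
  tokens.gen: re-runs because sync.gen 4->-7; new result 7.
  merge.gen: re-runs because tokens.gen -4->7; sync.gen 4->-7; new result 0 (unchanged).
  pack.gen: re-examined; everything it read last time is the same (merge.gen unchanged) — cache 0 kept, no run.
  kernel.gen: re-runs because tokens.gen -4->7; new result 0.
  probe.gen: re-runs because tokens.gen -4->7; kernel.gen -4->0; new result 7.
  north.gen: re-runs because probe.gen -4->7; audit.txt 4->-7; new result -49.
  core.gen: re-runs because north.gen -16->-49; north.gen -16->-49; new result -98.
  model.gen: re-runs because core.gen -32->-98; new result 98.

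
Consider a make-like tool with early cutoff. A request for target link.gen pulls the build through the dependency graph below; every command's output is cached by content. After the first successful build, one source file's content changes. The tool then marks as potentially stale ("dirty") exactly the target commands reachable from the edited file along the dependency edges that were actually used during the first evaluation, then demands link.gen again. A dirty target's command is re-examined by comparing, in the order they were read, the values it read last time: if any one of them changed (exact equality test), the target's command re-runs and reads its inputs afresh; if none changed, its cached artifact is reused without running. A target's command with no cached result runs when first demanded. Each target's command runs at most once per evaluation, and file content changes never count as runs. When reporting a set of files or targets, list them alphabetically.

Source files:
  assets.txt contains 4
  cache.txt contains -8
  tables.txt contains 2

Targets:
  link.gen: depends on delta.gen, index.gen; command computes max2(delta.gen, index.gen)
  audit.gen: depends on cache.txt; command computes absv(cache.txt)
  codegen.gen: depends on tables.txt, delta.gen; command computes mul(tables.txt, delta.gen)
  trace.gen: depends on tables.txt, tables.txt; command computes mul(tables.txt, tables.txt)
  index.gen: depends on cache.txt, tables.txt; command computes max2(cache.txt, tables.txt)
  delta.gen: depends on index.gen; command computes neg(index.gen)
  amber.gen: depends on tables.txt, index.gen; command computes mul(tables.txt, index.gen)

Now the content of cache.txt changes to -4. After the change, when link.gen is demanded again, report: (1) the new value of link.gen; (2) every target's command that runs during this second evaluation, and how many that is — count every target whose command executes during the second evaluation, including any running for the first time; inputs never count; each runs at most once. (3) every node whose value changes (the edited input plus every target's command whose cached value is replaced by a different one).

Demanding link.gen again yields 2.
1 target commands run: index.gen.
The nodes whose values change: cache.txt.
Note the absorption at index.gen: it re-runs yet its value is the same, leaving the output's value untouched.

First demand of the output computes:
  index.gen = max2(-8, 2) = 2
  delta.gen = neg(2) = -2
  link.gen = max2(-2, 2) = 2

After the edit, cleaning proceeds:
  index.gen: a read changed (cache.txt -8->-4) — executes, giving 2 — identical to its old value.
  delta.gen: dirty, but its reads are unchanged (index.gen unchanged); cached -2 stands.
  link.gen: dirty, but its reads are unchanged (delta.gen unchanged, index.gen unchanged); cached 2 stands.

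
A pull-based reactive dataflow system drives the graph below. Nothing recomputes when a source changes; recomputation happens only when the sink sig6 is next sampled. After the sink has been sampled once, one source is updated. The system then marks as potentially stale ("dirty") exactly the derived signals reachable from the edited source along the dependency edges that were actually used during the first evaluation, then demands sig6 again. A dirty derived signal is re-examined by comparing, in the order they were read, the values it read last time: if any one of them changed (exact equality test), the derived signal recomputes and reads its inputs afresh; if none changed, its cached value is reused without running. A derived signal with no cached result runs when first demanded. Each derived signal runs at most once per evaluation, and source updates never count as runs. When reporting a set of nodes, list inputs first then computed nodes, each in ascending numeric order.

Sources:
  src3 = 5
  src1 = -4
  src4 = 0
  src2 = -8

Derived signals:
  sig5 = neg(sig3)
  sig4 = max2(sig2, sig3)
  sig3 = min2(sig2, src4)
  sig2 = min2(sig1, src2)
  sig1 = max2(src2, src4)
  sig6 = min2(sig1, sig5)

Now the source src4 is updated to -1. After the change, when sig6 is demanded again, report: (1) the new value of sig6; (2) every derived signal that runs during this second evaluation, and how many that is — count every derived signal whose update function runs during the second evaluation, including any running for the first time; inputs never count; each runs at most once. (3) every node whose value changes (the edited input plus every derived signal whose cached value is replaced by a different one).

New value of sig6: -1.
Derived signals that run: sig1, sig2, sig3, sig6 — 4 in total.
Values that change: src4, sig1, sig6.
Key observation: the cutoff stops propagation at sig5 — its inputs' values are unchanged, so it reuses its cache.

First evaluation (everything demanded from the output):
  sig1 = max2(-8, 0) = 0
  sig2 = min2(0, -8) = -8
  sig3 = min2(-8, 0) = -8
  sig5 = neg(-8) = 8
  sig6 = min2(0, 8) = 0

Propagation after the edit:
  sig1: runs — src4 0->-1; result -1.
  sig2: runs — sig1 0->-1; result -8 (same value as before).
  sig3: runs — src4 0->-1; result -8 (same value as before).
  sig5: checked — values it read are unchanged (sig3 unchanged); reused cached 8 without running.
  sig6: runs — sig1 0->-1; result -1.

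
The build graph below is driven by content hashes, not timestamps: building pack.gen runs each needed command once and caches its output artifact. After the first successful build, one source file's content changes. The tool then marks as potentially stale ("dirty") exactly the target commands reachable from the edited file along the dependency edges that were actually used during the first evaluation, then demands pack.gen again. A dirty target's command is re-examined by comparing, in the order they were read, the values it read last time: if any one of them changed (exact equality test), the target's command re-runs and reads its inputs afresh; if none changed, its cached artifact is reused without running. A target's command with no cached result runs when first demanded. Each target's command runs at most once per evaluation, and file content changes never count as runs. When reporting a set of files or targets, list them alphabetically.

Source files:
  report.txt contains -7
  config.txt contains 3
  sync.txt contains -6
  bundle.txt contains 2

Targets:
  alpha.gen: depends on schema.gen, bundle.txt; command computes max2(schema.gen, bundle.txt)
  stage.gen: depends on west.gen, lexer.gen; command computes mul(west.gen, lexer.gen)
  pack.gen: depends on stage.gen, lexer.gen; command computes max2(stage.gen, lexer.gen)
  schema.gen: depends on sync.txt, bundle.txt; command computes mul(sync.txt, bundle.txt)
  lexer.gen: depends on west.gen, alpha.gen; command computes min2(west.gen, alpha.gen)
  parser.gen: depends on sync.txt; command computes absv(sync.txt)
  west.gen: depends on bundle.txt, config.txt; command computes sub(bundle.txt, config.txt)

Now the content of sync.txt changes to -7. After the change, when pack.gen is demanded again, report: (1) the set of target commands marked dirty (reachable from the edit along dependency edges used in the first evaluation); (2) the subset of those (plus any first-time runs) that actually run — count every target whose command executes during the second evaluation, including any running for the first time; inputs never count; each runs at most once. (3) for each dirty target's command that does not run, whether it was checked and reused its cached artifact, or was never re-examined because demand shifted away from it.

Initial pass — values computed on the first demand:
  schema.gen = mul(-6, 2) = -12
  alpha.gen = max2(-12, 2) = 2
  west.gen = sub(2, 3) = -1
  lexer.gen = min2(-1, 2) = -1
  stage.gen = mul(-1, -1) = 1
  pack.gen = max2(1, -1) = 1

Second demand — change propagation:
  schema.gen: re-runs because sync.txt -6->-7; new result -14.
  alpha.gen: re-runs because schema.gen -12->-14; new result 2 (unchanged).
  lexer.gen: re-examined; everything it read last time is the same (west.gen unchanged, alpha.gen unchanged) — cache -1 kept, no run.
  stage.gen: re-examined; everything it read last time is the same (west.gen unchanged, lexer.gen unchanged) — cache 1 kept, no run.
  pack.gen: re-examined; everything it read last time is the same (stage.gen unchanged, lexer.gen unchanged) — cache 1 kept, no run.

The important point: alpha.gen recomputes to an identical value, and the output ends up unchanged.

Dirty set: alpha.gen, lexer.gen, pack.gen, schema.gen, stage.gen.
Run set: alpha.gen, schema.gen (2 run).
Re-examined without running (cache reused): lexer.gen, pack.gen, stage.gen.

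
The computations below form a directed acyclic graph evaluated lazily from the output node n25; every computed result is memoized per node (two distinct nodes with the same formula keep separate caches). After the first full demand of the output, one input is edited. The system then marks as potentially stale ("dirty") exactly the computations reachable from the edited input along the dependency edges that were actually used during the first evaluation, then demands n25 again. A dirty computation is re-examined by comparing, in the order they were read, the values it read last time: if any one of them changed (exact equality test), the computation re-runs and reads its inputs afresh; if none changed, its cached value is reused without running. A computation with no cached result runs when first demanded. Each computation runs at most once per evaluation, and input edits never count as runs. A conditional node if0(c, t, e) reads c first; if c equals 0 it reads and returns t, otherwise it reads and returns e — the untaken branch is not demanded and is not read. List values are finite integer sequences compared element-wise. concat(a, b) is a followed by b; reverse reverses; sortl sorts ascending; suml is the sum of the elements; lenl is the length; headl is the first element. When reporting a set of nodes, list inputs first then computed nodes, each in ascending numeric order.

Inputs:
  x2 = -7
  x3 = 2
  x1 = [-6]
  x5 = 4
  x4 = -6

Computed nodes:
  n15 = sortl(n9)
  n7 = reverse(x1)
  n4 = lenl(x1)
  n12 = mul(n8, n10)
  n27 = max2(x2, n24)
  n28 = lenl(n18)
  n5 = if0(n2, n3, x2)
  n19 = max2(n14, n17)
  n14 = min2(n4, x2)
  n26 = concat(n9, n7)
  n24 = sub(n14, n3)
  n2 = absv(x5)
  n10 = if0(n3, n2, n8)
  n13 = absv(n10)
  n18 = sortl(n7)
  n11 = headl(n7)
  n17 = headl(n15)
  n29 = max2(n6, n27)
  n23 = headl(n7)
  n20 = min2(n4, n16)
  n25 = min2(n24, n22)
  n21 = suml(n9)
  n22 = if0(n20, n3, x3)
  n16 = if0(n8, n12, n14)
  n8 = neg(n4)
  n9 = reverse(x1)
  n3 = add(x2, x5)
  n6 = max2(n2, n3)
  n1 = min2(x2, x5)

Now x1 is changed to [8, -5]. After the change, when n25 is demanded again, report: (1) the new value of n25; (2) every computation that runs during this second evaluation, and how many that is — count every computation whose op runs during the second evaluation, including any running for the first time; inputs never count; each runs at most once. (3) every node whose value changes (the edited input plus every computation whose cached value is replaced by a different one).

Demanding n25 again yields -4.
5 computations run: n4, n8, n14, n16, n20.
The nodes whose values change: x1, n4, n8.
Note where the cutoff bites: n22 is checked, finds nothing changed, and keeps its cache.

First demand of the output computes:
  n3 = add(-7, 4) = -3
  n4 = lenl([-6]) = 1
  n8 = neg(1) = -1
  n14 = min2(1, -7) = -7
  n16 = if0(n8=-1 -> else branch n14) = -7
  n20 = min2(1, -7) = -7
  n22 = if0(n20=-7 -> else branch x3) = 2
  n24 = sub(-7, -3) = -4
  n25 = min2(-4, 2) = -4

After the edit, cleaning proceeds:
  n4: a read changed (x1 [-6]->[8, -5]) — executes, giving 2.
  n8: a read changed (n4 1->2) — executes, giving -2.
  n14: a read changed (n4 1->2) — executes, giving -7 — identical to its old value.
  n16: a read changed (n8 -1->-2) — executes, giving -7 — identical to its old value.
  n20: a read changed (n4 1->2) — executes, giving -7 — identical to its old value.
  n22: dirty, but its reads are unchanged (n20 unchanged, x3 unchanged); cached 2 stands.
  n24: dirty, but its reads are unchanged (n14 unchanged, n3 unchanged); cached -4 stands.
  n25: dirty, but its reads are unchanged (n24 unchanged, n22 unchanged); cached -4 stands.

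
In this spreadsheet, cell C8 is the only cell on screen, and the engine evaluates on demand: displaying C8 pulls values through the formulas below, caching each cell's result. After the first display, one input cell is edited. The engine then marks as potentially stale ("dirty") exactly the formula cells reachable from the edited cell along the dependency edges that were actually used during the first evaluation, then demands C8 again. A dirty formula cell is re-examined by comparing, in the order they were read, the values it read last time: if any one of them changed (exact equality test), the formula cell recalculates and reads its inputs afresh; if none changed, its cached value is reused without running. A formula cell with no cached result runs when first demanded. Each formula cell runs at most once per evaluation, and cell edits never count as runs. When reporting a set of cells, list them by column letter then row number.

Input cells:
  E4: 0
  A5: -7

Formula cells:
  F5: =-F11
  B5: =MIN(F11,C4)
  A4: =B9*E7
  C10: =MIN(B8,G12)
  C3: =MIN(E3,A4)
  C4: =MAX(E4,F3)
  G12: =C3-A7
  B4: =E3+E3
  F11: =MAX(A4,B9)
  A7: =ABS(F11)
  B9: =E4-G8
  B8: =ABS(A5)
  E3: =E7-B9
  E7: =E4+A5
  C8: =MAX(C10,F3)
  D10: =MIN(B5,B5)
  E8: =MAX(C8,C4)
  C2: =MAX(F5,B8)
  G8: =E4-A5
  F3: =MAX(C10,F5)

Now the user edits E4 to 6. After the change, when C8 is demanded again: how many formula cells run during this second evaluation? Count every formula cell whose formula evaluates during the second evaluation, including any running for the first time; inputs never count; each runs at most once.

Initial pass — values computed on the first demand:
  B8 = ABS(-7) = 7
  E7 = 0 + -7 = -7
  G8 = 0 - -7 = 7
  B9 = 0 - 7 = -7
  A4 = -7 * -7 = 49
  E3 = -7 - -7 = 0
  C3 = MIN(0, 49) = 0
  F11 = MAX(49, -7) = 49
  A7 = ABS(49) = 49
  F5 = -(49) = -49
  G12 = 0 - 49 = -49
  C10 = MIN(7, -49) = -49
  F3 = MAX(-49, -49) = -49
  C8 = MAX(-49, -49) = -49

Second demand — change propagation:
  E7: re-runs because E4 0->6; new result -1.
  G8: re-runs because E4 0->6; new result 13.
  B9: re-runs because E4 0->6; G8 7->13; new result -7 (unchanged).
  A4: re-runs because E7 -7->-1; new result 7.
  E3: re-runs because E7 -7->-1; new result 6.
  C3: re-runs because E3 0->6; A4 49->7; new result 6.
  F11: re-runs because A4 49->7; new result 7.
  A7: re-runs because F11 49->7; new result 7.
  F5: re-runs because F11 49->7; new result -7.
  G12: re-runs because C3 0->6; A7 49->7; new result -1.
  C10: re-runs because G12 -49->-1; new result -1.
  F3: re-runs because C10 -49->-1; F5 -49->-7; new result -1.
  C8: re-runs because C10 -49->-1; F3 -49->-1; new result -1.

Run set: A4, A7, B9, C3, C8, C10, E3, E7, F3, F5, F11, G8, G12 (13 run).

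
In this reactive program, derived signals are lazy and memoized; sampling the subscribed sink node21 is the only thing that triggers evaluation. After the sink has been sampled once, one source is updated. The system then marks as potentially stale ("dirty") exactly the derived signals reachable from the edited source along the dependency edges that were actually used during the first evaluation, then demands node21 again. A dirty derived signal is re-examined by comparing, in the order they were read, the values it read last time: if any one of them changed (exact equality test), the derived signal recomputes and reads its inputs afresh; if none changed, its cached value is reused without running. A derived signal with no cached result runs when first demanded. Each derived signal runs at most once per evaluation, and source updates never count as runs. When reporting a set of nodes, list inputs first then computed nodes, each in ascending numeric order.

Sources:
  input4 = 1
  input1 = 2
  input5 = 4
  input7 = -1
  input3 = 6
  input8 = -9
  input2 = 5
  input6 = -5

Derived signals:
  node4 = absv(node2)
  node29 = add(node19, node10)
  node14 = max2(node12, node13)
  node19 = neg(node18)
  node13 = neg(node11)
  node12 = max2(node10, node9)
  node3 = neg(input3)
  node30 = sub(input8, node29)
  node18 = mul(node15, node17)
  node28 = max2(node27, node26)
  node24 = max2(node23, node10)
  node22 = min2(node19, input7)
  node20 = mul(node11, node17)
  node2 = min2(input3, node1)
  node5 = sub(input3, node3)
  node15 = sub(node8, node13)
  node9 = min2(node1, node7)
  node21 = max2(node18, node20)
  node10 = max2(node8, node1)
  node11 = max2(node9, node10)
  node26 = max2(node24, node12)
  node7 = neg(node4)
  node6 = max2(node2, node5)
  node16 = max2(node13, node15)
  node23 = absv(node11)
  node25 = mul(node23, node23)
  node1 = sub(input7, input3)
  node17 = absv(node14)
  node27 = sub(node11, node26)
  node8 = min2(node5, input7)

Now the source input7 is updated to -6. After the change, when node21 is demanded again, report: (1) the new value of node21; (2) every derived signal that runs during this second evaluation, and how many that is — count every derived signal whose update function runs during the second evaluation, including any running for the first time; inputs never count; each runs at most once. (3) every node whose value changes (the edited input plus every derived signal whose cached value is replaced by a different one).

First demand of the output computes:
  node1 = sub(-1, 6) = -7
  node2 = min2(6, -7) = -7
  node3 = neg(6) = -6
  node4 = absv(-7) = 7
  node5 = sub(6, -6) = 12
  node7 = neg(7) = -7
  node8 = min2(12, -1) = -1
  node9 = min2(-7, -7) = -7
  node10 = max2(-1, -7) = -1
  node11 = max2(-7, -1) = -1
  node12 = max2(-1, -7) = -1
  node13 = neg(-1) = 1
  node14 = max2(-1, 1) = 1
  node15 = sub(-1, 1) = -2
  node17 = absv(1) = 1
  node18 = mul(-2, 1) = -2
  node20 = mul(-1, 1) = -1
  node21 = max2(-2, -1) = -1

After the edit, cleaning proceeds:
  node1: a read changed (input7 -1->-6) — executes, giving -12.
  node2: a read changed (node1 -7->-12) — executes, giving -12.
  node4: a read changed (node2 -7->-12) — executes, giving 12.
  node7: a read changed (node4 7->12) — executes, giving -12.
  node8: a read changed (input7 -1->-6) — executes, giving -6.
  node9: a read changed (node1 -7->-12; node7 -7->-12) — executes, giving -12.
  node10: a read changed (node8 -1->-6; node1 -7->-12) — executes, giving -6.
  node11: a read changed (node9 -7->-12; node10 -1->-6) — executes, giving -6.
  node12: a read changed (node10 -1->-6; node9 -7->-12) — executes, giving -6.
  node13: a read changed (node11 -1->-6) — executes, giving 6.
  node14: a read changed (node12 -1->-6; node13 1->6) — executes, giving 6.
  node15: a read changed (node8 -1->-6; node13 1->6) — executes, giving -12.
  node17: a read changed (node14 1->6) — executes, giving 6.
  node18: a read changed (node15 -2->-12; node17 1->6) — executes, giving -72.
  node20: a read changed (node11 -1->-6; node17 1->6) — executes, giving -36.
  node21: a read changed (node18 -2->-72; node20 -1->-36) — executes, giving -36.

Demanding node21 again yields -36.
16 derived signals run: node1, node2, node4, node7, node8, node9, node10, node11, node12, node13, node14, node15, node17, node18, node20, node21.
The nodes whose values change: input7, node1, node2, node4, node7, node8, node9, node10, node11, node12, node13, node14, node15, node17, node18, node20, node21.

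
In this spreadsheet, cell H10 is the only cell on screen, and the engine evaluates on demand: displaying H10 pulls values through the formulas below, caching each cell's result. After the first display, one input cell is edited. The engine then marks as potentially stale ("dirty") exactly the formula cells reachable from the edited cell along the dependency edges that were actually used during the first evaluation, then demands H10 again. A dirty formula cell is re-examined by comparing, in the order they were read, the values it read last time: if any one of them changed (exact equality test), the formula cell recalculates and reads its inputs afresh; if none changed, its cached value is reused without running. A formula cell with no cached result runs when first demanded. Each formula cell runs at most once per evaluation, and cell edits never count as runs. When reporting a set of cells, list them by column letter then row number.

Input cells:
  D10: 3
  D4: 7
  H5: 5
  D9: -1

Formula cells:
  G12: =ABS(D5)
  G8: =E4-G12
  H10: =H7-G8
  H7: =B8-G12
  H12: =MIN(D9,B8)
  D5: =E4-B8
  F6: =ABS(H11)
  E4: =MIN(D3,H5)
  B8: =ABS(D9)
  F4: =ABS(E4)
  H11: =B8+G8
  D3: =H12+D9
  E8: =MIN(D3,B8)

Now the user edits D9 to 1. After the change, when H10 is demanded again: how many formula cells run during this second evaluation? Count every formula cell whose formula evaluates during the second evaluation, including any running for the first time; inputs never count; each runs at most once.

Run set: B8, D3, D5, E4, G8, G12, H7, H10, H12 (9 run).

Initial pass — values computed on the first demand:
  B8 = ABS(-1) = 1
  H12 = MIN(-1, 1) = -1
  D3 = -1 + -1 = -2
  E4 = MIN(-2, 5) = -2
  D5 = -2 - 1 = -3
  G12 = ABS(-3) = 3
  G8 = -2 - 3 = -5
  H7 = 1 - 3 = -2
  H10 = -2 - -5 = 3

Second demand — change propagation:
  B8: re-runs because D9 -1->1; new result 1 (unchanged).
  H12: re-runs because D9 -1->1; new result 1.
  D3: re-runs because H12 -1->1; D9 -1->1; new result 2.
  E4: re-runs because D3 -2->2; new result 2.
  D5: re-runs because E4 -2->2; new result 1.
  G12: re-runs because D5 -3->1; new result 1.
  G8: re-runs because E4 -2->2; G12 3->1; new result 1.
  H7: re-runs because G12 3->1; new result 0.
  H10: re-runs because H7 -2->0; G8 -5->1; new result -1.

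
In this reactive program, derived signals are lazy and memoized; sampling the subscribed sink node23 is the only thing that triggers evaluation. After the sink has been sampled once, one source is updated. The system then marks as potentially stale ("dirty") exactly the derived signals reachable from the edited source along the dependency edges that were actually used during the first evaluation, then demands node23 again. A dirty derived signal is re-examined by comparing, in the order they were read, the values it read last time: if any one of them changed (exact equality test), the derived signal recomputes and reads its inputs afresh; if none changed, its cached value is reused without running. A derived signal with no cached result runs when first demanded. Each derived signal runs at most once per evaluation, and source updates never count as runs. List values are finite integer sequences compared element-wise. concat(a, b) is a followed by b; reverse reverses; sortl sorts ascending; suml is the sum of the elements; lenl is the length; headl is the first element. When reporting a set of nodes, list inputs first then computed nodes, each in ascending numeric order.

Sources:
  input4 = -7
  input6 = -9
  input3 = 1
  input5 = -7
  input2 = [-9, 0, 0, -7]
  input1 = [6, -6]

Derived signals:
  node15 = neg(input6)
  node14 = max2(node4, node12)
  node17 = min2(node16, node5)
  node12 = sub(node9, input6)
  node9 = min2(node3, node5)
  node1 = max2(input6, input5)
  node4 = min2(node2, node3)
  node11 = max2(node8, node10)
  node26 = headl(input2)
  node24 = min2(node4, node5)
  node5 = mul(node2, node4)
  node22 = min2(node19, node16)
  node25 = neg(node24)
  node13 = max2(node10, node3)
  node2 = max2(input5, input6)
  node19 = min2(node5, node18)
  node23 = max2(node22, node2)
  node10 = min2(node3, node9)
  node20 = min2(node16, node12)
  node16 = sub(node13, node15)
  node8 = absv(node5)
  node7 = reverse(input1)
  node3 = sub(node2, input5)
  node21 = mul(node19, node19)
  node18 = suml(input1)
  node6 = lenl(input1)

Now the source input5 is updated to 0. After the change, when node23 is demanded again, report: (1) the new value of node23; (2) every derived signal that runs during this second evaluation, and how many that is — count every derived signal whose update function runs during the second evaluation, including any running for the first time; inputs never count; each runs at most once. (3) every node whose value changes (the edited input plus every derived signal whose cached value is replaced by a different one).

Demanding node23 again yields 0.
7 derived signals run: node2, node3, node4, node5, node9, node19, node23.
The nodes whose values change: input5, node2, node4, node5, node23.
Note where the cutoff bites: node10 is checked, finds nothing changed, and keeps its cache.

First demand of the output computes:
  node2 = max2(-7, -9) = -7
  node3 = sub(-7, -7) = 0
  node4 = min2(-7, 0) = -7
  node5 = mul(-7, -7) = 49
  node9 = min2(0, 49) = 0
  node10 = min2(0, 0) = 0
  node13 = max2(0, 0) = 0
  node15 = neg(-9) = 9
  node16 = sub(0, 9) = -9
  node18 = suml([6, -6]) = 0
  node19 = min2(49, 0) = 0
  node22 = min2(0, -9) = -9
  node23 = max2(-9, -7) = -7

After the edit, cleaning proceeds:
  node2: a read changed (input5 -7->0) — executes, giving 0.
  node3: a read changed (node2 -7->0; input5 -7->0) — executes, giving 0 — identical to its old value.
  node4: a read changed (node2 -7->0) — executes, giving 0.
  node5: a read changed (node2 -7->0; node4 -7->0) — executes, giving 0.
  node9: a read changed (node5 49->0) — executes, giving 0 — identical to its old value.
  node10: dirty, but its reads are unchanged (node3 unchanged, node9 unchanged); cached 0 stands.
  node13: dirty, but its reads are unchanged (node10 unchanged, node3 unchanged); cached 0 stands.
  node16: dirty, but its reads are unchanged (node13 unchanged, node15 unchanged); cached -9 stands.
  node19: a read changed (node5 49->0) — executes, giving 0 — identical to its old value.
  node22: dirty, but its reads are unchanged (node19 unchanged, node16 unchanged); cached -9 stands.
  node23: a read changed (node2 -7->0) — executes, giving 0.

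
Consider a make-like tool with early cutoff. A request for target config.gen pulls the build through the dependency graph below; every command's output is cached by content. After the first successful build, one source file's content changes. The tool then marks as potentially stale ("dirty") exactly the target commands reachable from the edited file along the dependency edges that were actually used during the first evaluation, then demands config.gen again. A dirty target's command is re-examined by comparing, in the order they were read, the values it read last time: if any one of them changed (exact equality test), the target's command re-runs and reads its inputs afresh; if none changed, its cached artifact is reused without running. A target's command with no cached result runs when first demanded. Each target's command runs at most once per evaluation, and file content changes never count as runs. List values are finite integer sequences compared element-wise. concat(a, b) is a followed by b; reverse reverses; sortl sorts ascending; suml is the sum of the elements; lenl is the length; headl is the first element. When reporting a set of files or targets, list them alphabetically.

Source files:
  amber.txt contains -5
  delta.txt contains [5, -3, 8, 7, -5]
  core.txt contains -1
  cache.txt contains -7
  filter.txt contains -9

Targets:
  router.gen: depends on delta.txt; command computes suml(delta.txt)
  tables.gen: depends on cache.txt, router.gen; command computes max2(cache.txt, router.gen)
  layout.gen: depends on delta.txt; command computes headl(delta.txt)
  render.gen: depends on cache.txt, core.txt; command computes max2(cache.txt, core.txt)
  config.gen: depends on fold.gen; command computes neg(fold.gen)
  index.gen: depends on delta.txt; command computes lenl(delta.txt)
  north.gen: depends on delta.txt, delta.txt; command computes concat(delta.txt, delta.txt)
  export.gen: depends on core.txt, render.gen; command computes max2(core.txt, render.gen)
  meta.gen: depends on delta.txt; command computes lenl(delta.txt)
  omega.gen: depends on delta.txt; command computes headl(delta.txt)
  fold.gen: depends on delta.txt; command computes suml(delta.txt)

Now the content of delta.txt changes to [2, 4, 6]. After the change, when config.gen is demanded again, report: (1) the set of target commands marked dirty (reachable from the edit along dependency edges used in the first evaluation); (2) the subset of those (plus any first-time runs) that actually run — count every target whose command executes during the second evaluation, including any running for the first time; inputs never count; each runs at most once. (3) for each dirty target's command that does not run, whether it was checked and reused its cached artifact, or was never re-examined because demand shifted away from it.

The edit dirties: config.gen, fold.gen.
1 target commands run: fold.gen.
Cache hits after checking: config.gen.
Note the absorption at fold.gen: it re-runs yet its value is the same, leaving the output's value untouched.

First demand of the output computes:
  fold.gen = suml([5, -3, 8, 7, -5]) = 12
  config.gen = neg(12) = -12

After the edit, cleaning proceeds:
  fold.gen: a read changed (delta.txt [5, -3, 8, 7, -5]->[2, 4, 6]) — executes, giving 12 — identical to its old value.
  config.gen: dirty, but its reads are unchanged (fold.gen unchanged); cached -12 stands.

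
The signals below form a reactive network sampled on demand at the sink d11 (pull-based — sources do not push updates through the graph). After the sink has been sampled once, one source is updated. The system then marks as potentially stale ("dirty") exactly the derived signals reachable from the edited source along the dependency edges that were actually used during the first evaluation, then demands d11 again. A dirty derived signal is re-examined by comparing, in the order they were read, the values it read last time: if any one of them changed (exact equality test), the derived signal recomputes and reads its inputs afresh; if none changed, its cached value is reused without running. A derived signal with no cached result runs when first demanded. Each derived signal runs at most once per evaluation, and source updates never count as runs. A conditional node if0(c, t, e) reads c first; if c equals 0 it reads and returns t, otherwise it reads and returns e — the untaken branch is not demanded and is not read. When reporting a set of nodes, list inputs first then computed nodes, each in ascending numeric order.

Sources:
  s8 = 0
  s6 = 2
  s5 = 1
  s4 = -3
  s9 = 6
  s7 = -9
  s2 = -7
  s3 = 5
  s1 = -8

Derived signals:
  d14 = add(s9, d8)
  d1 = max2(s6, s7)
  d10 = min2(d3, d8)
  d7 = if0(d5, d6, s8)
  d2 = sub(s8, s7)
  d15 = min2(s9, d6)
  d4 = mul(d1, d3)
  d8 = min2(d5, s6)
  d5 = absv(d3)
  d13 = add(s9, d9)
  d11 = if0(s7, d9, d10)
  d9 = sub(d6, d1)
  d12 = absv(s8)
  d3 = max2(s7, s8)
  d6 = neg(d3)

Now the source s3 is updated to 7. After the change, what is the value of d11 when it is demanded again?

d11 now evaluates to 0.
The important point: nothing the output needs ever reads s3, so the edit is invisible to it.

Initial pass — values computed on the first demand:
  d3 = max2(-9, 0) = 0
  d5 = absv(0) = 0
  d8 = min2(0, 2) = 0
  d10 = min2(0, 0) = 0
  d11 = if0(s7=-9 -> else branch d10) = 0

Second demand — change propagation:
  no demanded computation ever read s3, so the edit dirties nothing and nothing runs.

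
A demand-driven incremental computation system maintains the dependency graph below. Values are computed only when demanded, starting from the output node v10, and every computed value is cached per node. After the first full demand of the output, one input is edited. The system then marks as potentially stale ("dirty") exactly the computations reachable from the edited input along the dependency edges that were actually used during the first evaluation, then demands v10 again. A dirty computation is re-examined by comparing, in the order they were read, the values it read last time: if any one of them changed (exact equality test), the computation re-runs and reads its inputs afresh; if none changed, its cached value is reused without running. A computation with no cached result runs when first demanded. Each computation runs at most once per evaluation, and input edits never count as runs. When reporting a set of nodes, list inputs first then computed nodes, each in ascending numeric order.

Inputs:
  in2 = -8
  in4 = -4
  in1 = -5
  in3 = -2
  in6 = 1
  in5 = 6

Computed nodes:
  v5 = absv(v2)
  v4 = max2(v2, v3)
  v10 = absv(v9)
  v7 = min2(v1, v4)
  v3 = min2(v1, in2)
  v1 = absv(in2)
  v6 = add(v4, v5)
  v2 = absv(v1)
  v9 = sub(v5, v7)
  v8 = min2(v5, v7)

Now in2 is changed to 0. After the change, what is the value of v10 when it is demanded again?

New value of v10: 0.
Key observation: the change is absorbed at v9 — it re-runs but produces the same value, and the output's value is unchanged.

First evaluation (everything demanded from the output):
  v1 = absv(-8) = 8
  v2 = absv(8) = 8
  v3 = min2(8, -8) = -8
  v4 = max2(8, -8) = 8
  v5 = absv(8) = 8
  v7 = min2(8, 8) = 8
  v9 = sub(8, 8) = 0
  v10 = absv(0) = 0

Propagation after the edit:
  v1: runs — in2 -8->0; result 0.
  v2: runs — v1 8->0; result 0.
  v3: runs — v1 8->0; in2 -8->0; result 0.
  v4: runs — v2 8->0; v3 -8->0; result 0.
  v5: runs — v2 8->0; result 0.
  v7: runs — v1 8->0; v4 8->0; result 0.
  v9: runs — v5 8->0; v7 8->0; result 0 (same value as before).
  v10: checked — values it read are unchanged (v9 unchanged); reused cached 0 without running.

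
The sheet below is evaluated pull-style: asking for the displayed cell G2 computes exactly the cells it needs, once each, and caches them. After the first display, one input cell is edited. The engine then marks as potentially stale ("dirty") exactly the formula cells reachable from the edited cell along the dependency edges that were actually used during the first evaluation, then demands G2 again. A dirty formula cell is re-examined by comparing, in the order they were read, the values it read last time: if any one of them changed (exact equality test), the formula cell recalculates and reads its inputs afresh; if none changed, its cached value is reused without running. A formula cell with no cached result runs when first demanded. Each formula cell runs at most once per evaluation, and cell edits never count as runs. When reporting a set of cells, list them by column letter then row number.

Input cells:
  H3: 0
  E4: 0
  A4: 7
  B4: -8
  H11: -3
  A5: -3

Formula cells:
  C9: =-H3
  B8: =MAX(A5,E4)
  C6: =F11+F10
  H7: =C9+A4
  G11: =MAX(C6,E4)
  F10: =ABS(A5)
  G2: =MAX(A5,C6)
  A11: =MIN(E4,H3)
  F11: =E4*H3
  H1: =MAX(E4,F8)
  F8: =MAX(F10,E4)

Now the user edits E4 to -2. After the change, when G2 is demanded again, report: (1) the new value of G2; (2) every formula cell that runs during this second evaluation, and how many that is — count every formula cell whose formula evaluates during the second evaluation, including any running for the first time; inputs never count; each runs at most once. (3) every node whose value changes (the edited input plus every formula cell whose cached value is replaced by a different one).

First demand of the output computes:
  F10 = ABS(-3) = 3
  F11 = 0 * 0 = 0
  C6 = 0 + 3 = 3
  G2 = MAX(-3, 3) = 3

After the edit, cleaning proceeds:
  F11: a read changed (E4 0->-2) — executes, giving 0 — identical to its old value.
  C6: dirty, but its reads are unchanged (F11 unchanged, F10 unchanged); cached 3 stands.
  G2: dirty, but its reads are unchanged (A5 unchanged, C6 unchanged); cached 3 stands.

Note the absorption at F11: it re-runs yet its value is the same, leaving the output's value untouched.

Demanding G2 again yields 3.
1 formula cells run: F11.
The nodes whose values change: E4.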